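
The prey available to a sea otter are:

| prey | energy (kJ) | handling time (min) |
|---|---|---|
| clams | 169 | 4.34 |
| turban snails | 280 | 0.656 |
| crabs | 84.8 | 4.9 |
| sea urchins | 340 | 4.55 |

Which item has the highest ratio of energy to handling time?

Profitability E/h (kJ/min): clams = 169/4.34 = 38.9, turban snails = 280/0.656 = 427, crabs = 84.8/4.9 = 17.3, sea urchins = 340/4.55 = 74.7.
Ranked: turban snails > sea urchins > clams > crabs.

turban snails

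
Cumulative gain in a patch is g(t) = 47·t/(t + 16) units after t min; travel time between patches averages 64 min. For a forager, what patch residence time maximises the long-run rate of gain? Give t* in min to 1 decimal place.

Maximise g(t)/(T+t): set derivative to zero → g'(t)(T+t) = g(t).
g'(t) = 47·16/(t + 16)². Setting 47·16/(t+16)² = 47t/[(t+16)(64+t)] gives 16(64+t) = t(t+16), so t² = 16×64 = 1024.
t* = √1024 = 32 min.

32.0 min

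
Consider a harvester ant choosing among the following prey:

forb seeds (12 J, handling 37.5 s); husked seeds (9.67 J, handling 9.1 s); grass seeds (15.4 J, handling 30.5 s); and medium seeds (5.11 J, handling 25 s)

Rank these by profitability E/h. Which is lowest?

In descending order of E/h:
husked seeds: 9.67/9.1 = 1.06 J/s
grass seeds: 15.4/30.5 = 0.505 J/s
forb seeds: 12/37.5 = 0.32 J/s
medium seeds: 5.11/25 = 0.204 J/s

medium seeds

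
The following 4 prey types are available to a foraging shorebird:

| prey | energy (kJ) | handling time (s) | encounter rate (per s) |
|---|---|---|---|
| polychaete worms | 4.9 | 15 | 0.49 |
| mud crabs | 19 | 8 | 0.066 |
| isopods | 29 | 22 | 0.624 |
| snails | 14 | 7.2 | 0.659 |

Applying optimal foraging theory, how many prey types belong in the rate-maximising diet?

E/h in descending order: mud crabs 2.38, snails 1.94, isopods 1.32, polychaete worms 0.327 kJ/s. The optimal diet is the largest prefix of this list for which every included type satisfies E_i/h_i > R on the types above it.
Rate on top 1: 0.8207. snails: 1.94 > 0.8207 → include.
Rate on top 2: 1.671. isopods: 1.32 < 1.671 → exclude; stop.
Optimal diet: mud crabs, snails — 2 of 4 types.

2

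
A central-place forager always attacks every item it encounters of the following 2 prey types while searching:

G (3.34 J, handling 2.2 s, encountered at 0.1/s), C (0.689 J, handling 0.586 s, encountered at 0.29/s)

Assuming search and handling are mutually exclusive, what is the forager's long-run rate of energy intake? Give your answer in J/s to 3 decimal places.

R = Σλ_iE_i / (1 + Σλ_ih_i)
Numerator: 0.1×3.34 + 0.29×0.689 = 0.5338
Denominator: 1 + 0.1×2.2 + 0.29×0.586 = 1.39
R = 0.5338/1.39 = 0.3841 J/s

0.384 J/s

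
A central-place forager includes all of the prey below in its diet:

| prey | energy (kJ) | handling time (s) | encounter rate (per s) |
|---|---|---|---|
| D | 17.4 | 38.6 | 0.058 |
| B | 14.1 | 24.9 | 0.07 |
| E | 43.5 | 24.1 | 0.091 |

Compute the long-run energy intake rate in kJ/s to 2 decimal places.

0.83 kJ/s

R = (0.058×17.4 + 0.07×14.1 + 0.091×43.5) / (1 + 0.058×38.6 + 0.07×24.9 + 0.091×24.1) = 5.955/7.175 = 0.8299 kJ/s.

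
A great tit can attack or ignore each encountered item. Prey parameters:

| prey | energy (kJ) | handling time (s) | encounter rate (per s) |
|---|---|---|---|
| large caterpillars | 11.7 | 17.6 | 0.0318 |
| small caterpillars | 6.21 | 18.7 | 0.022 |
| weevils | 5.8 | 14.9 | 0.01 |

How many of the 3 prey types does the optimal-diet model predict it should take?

Rank by E/h (kJ/s): large caterpillars 0.665, weevils 0.389, small caterpillars 0.332. Include each in turn until the next type's E/h falls below the running intake rate.
Rate on top 1: 0.2385. weevils: 0.389 > 0.2385 → include.
Rate on top 2: 0.2517. small caterpillars: 0.332 > 0.2517 → include.
Optimal diet: large caterpillars, weevils, small caterpillars — 3 of 3 types.

3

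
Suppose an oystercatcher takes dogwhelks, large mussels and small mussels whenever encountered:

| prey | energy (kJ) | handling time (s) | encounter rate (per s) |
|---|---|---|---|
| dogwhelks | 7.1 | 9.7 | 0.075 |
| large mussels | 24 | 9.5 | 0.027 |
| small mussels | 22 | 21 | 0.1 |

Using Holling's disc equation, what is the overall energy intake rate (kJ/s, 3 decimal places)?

R = Σλ_iE_i / (1 + Σλ_ih_i)
Numerator: 0.075×7.1 + 0.027×24 + 0.1×22 = 3.381
Denominator: 1 + 0.075×9.7 + 0.027×9.5 + 0.1×21 = 4.084
R = 3.381/4.084 = 0.8277 kJ/s

0.828 kJ/s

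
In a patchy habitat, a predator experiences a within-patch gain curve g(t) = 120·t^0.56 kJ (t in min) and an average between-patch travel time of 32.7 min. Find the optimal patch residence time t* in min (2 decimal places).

Maximise g(t)/(T+t): set derivative to zero → g'(t)(T+t) = g(t).
g'(t) = 0.56·120·t^-0.44. Setting 0.56·120·t^-0.44 = 120·t^0.56/(32.7+t) gives 0.56(32.7+t) = t, so 0.44·t = 0.56×32.7.
t* = 0.56×32.7/0.44 = 41.62 min.

41.62 min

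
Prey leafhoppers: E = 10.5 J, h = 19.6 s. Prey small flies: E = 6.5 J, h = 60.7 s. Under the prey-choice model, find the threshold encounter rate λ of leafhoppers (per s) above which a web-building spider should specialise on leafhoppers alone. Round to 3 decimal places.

At the threshold, the rate on leafhoppers alone equals the profitability of small flies: λ·10.5/(1 + λ·19.6) = 6.5/60.7 = 0.1071.
Rearranging, λ(10.5 − 0.1071×19.6) = 0.1071, so λ = 0.1071/8.401 = 0.01275 per s.

0.013 per s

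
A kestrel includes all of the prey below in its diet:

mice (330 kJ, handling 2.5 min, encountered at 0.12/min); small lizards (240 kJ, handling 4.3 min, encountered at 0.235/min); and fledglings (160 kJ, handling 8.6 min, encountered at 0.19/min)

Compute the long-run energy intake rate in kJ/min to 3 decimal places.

32.045 kJ/min

Energy encountered per unit search time: 0.12×330 + 0.235×240 + 0.19×160 = 126.4 kJ/min.
Handling time per unit search time: 0.12×2.5 + 0.235×4.3 + 0.19×8.6 = 2.944.
Rate = 126.4/(1 + 2.944) = 32.04 kJ/min.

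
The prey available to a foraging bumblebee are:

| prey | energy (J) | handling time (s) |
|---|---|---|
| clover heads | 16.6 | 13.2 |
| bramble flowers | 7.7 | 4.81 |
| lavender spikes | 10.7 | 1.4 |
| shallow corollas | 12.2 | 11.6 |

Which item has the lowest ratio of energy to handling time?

Profitability E/h (J/s): clover heads = 16.6/13.2 = 1.26, bramble flowers = 7.7/4.81 = 1.6, lavender spikes = 10.7/1.4 = 7.64, shallow corollas = 12.2/11.6 = 1.05.
Ranked: lavender spikes > bramble flowers > clover heads > shallow corollas.

shallow corollas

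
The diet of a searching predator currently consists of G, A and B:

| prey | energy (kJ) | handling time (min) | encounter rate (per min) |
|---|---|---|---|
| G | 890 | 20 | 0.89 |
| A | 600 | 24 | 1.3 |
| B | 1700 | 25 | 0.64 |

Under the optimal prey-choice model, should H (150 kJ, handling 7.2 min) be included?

Intake rate on the current diet: R = (0.89×890 + 1.3×600 + 0.64×1700) / (1 + 0.89×20 + 1.3×24 + 0.64×25) = 2660/66 = 40.3 kJ/min.
Profitability of H: 150/7.2 = 20.83 kJ/min.
20.83 < 40.3, so adding H would lower the average — exclude it.

No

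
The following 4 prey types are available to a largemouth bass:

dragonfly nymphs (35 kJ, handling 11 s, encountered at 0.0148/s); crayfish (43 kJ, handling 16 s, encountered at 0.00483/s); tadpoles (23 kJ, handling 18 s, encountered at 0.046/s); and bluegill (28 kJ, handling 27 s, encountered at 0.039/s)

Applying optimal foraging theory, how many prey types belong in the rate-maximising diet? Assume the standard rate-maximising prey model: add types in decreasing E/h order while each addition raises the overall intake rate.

4

Profitabilities (E/h, kJ/s): dragonfly nymphs 3.18, crayfish 2.69, tadpoles 1.28, bluegill 1.04. Add prey in this order while the next type's profitability exceeds the intake rate on those already taken.
Rate on top 1: 0.4455. crayfish: 2.69 > 0.4455 → include.
Rate on top 2: 0.5852. tadpoles: 1.28 > 0.5852 → include.
Rate on top 3: 0.8625. bluegill: 1.04 > 0.8625 → include.
Optimal diet: dragonfly nymphs, crayfish, tadpoles, bluegill — 4 of 4 types.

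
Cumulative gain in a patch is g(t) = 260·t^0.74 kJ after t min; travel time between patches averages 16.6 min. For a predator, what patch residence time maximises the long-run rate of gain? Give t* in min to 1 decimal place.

47.2 min

By the marginal value theorem, leave when the instantaneous gain rate g'(t) equals the habitat-wide average g(t)/(T + t).
g'(t) = 0.74·260·t^-0.26. Setting 0.74·260·t^-0.26 = 260·t^0.74/(16.6+t) gives 0.74(16.6+t) = t, so 0.26·t = 0.74×16.6.
t* = 0.74×16.6/0.26 = 47.25 min.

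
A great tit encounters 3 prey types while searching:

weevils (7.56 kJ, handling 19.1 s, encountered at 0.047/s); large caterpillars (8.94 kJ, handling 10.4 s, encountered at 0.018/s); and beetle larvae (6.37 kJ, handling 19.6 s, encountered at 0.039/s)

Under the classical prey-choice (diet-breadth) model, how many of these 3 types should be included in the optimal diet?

3

Rank by E/h (kJ/s): large caterpillars 0.86, weevils 0.396, beetle larvae 0.325. Include each in turn until the next type's E/h falls below the running intake rate.
Rate on top 1: 0.1355. weevils: 0.396 > 0.1355 → include.
Rate on top 2: 0.2476. beetle larvae: 0.325 > 0.2476 → include.
Optimal diet: large caterpillars, weevils, beetle larvae — 3 of 3 types.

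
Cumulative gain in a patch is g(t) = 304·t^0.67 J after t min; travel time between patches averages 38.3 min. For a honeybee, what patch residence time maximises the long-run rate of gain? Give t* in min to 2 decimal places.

77.76 min

Optimal t* satisfies g'(t*) = g(t*)/(T + t*).
g'(t) = 0.67·304·t^-0.33. Setting 0.67·304·t^-0.33 = 304·t^0.67/(38.3+t) gives 0.67(38.3+t) = t, so 0.33·t = 0.67×38.3.
t* = 0.67×38.3/0.33 = 77.76 min.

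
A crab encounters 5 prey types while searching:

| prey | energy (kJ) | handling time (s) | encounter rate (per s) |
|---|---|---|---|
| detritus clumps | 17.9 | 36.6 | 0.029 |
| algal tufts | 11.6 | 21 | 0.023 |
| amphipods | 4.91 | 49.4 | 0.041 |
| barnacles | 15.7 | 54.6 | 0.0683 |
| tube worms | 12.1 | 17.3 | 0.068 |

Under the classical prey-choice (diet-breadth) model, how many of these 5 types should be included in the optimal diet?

3

Rank by E/h (kJ/s): tube worms 0.699, algal tufts 0.552, detritus clumps 0.489, barnacles 0.288, amphipods 0.0994. Include each in turn until the next type's E/h falls below the running intake rate.
Rate on top 1: 0.3781. algal tufts: 0.552 > 0.3781 → include.
Rate on top 2: 0.4097. detritus clumps: 0.489 > 0.4097 → include.
Rate on top 3: 0.4324. barnacles: 0.288 < 0.4324 → exclude; stop.
Optimal diet: tube worms, algal tufts, detritus clumps — 3 of 5 types.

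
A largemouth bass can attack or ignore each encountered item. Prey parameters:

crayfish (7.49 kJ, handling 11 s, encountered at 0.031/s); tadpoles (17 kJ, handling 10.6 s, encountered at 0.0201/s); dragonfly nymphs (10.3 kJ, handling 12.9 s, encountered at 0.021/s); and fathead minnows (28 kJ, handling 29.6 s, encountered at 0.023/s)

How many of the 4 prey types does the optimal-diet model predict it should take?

Profitabilities (E/h, kJ/s): tadpoles 1.6, fathead minnows 0.946, dragonfly nymphs 0.798, crayfish 0.681. Add prey in this order while the next type's profitability exceeds the intake rate on those already taken.
Rate on top 1: 0.2817. fathead minnows: 0.946 > 0.2817 → include.
Rate on top 2: 0.5205. dragonfly nymphs: 0.798 > 0.5205 → include.
Rate on top 3: 0.5553. crayfish: 0.681 > 0.5553 → include.
Optimal diet: tadpoles, fathead minnows, dragonfly nymphs, crayfish — 4 of 4 types.

4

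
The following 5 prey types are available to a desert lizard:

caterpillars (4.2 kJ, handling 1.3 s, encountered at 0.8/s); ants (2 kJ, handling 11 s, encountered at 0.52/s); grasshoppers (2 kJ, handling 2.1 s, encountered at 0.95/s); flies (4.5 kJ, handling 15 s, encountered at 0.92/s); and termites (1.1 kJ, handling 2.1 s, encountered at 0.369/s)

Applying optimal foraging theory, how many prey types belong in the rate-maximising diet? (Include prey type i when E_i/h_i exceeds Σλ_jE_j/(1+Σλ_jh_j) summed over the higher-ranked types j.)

1

Rank by E/h (kJ/s): caterpillars 3.23, grasshoppers 0.952, termites 0.524, flies 0.3, ants 0.182. Include each in turn until the next type's E/h falls below the running intake rate.
Rate on top 1: 1.647. grasshoppers: 0.952 < 1.647 → exclude; stop.
Optimal diet: caterpillars — 1 of 5 types.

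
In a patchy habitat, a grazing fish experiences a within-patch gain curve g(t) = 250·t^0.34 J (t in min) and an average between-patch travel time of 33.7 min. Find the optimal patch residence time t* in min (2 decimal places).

17.36 min

Maximise g(t)/(T+t): set derivative to zero → g'(t)(T+t) = g(t).
g'(t) = 0.34·250·t^-0.66. Setting 0.34·250·t^-0.66 = 250·t^0.34/(33.7+t) gives 0.34(33.7+t) = t, so 0.66·t = 0.34×33.7.
t* = 0.34×33.7/0.66 = 17.36 min.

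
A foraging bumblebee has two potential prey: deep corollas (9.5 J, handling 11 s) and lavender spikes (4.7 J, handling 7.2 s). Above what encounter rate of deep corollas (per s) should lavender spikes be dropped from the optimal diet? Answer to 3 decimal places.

0.281 per s

At the threshold, the rate on deep corollas alone equals the profitability of lavender spikes: λ·9.5/(1 + λ·11) = 4.7/7.2 = 0.6528.
Rearranging, λ(9.5 − 0.6528×11) = 0.6528, so λ = 0.6528/2.319 = 0.2814 per s.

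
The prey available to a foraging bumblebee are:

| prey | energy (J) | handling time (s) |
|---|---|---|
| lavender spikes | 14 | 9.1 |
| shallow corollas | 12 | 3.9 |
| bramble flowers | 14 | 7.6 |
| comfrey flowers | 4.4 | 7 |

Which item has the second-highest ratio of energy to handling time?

In descending order of E/h:
shallow corollas: 12/3.9 = 3.08 J/s
bramble flowers: 14/7.6 = 1.84 J/s
lavender spikes: 14/9.1 = 1.54 J/s
comfrey flowers: 4.4/7 = 0.629 J/s

bramble flowers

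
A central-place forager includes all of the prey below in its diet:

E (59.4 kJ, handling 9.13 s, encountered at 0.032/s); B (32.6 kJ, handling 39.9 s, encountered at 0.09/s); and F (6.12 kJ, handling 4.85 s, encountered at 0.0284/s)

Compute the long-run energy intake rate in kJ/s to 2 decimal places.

1.00 kJ/s

R = (0.032×59.4 + 0.09×32.6 + 0.0284×6.12) / (1 + 0.032×9.13 + 0.09×39.9 + 0.0284×4.85) = 5.009/5.021 = 0.9976 kJ/s.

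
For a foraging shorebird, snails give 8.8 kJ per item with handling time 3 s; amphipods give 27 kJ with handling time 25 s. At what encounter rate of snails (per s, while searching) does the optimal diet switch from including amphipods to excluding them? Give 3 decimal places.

The zero-one rule: include amphipods iff E₂/h₂ > λE₁/(1+λh₁). Equality gives the switch point.
λE₁h₂ = E₂ + λE₂h₁ ⇒ λ = E₂/(E₁h₂ − E₂h₁) = 27/(220 − 81) = 0.1942 per s.

0.194 per s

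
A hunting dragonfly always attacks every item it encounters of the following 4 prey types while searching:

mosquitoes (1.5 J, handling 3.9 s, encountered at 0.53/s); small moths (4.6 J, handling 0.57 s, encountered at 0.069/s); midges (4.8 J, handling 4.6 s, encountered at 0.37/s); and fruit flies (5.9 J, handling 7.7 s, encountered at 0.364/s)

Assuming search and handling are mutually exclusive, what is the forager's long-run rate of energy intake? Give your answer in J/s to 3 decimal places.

R = (0.53×1.5 + 0.069×4.6 + 0.37×4.8 + 0.364×5.9) / (1 + 0.53×3.9 + 0.069×0.57 + 0.37×4.6 + 0.364×7.7) = 5.036/7.611 = 0.6617 J/s.

0.662 J/s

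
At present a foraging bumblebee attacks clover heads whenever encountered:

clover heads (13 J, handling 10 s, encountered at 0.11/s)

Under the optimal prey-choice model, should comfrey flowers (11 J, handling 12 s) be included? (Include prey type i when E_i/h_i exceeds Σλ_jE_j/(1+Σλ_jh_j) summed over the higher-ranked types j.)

Current rate: (0.11×13)/(1 + 0.11×10) = 0.681 J/s.
comfrey flowers: E/h = 11/12 = 0.9167 J/s.
0.9167 > 0.681, so adding comfrey flowers raises the average — include it.

Yes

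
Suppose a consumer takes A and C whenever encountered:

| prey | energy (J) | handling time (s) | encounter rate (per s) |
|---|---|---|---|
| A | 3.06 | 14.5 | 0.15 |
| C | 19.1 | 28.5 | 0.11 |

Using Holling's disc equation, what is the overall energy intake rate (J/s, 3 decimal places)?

R = (0.15×3.06 + 0.11×19.1) / (1 + 0.15×14.5 + 0.11×28.5) = 2.56/6.31 = 0.4057 J/s.

0.406 J/s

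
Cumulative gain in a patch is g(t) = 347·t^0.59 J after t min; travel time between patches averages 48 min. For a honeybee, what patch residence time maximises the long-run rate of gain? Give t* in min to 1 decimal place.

69.1 min

Maximise g(t)/(T+t): set derivative to zero → g'(t)(T+t) = g(t).
g'(t) = 0.59·347·t^-0.41. Setting 0.59·347·t^-0.41 = 347·t^0.59/(48+t) gives 0.59(48+t) = t, so 0.41·t = 0.59×48.
t* = 0.59×48/0.41 = 69.07 min.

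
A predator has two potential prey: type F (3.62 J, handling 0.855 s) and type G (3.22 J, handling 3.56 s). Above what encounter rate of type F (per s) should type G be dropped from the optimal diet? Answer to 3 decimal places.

0.318 per s

At the threshold, the rate on type F alone equals the profitability of type G: λ·3.62/(1 + λ·0.855) = 3.22/3.56 = 0.9045.
Rearranging, λ(3.62 − 0.9045×0.855) = 0.9045, so λ = 0.9045/2.847 = 0.3177 per s.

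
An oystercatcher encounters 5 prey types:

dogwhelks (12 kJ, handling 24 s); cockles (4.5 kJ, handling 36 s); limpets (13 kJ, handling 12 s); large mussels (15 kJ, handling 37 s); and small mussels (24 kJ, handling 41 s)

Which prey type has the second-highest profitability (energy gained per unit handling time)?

small mussels

In descending order of E/h:
limpets: 13/12 = 1.08 kJ/s
small mussels: 24/41 = 0.585 kJ/s
dogwhelks: 12/24 = 0.5 kJ/s
large mussels: 15/37 = 0.405 kJ/s
cockles: 4.5/36 = 0.125 kJ/s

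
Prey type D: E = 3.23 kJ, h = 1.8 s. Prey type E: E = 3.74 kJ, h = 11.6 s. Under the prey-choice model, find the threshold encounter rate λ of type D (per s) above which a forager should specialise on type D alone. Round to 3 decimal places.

0.122 per s

Drop type E once their profitability E₂/h₂ falls below the rate achievable on type D alone: E₂/h₂ = λE₁/(1 + λh₁).
Solve for λ: λE₁h₂ = E₂(1 + λh₁) → λ(E₁h₂ − E₂h₁) = E₂ → λ = E₂/(E₁h₂ − E₂h₁).
λ = 3.74/(3.23×11.6 − 3.74×1.8) = 3.74/30.74 = 0.1217 per s.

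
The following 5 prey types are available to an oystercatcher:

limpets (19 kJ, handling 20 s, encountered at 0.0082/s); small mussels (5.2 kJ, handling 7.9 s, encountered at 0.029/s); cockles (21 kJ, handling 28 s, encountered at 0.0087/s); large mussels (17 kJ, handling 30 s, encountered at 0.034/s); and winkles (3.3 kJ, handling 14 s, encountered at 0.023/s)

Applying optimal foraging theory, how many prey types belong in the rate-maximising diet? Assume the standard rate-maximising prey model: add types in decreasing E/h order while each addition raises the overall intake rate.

4

E/h in descending order: limpets 0.95, cockles 0.75, small mussels 0.658, large mussels 0.567, winkles 0.236 kJ/s. The optimal diet is the largest prefix of this list for which every included type satisfies E_i/h_i > R on the types above it.
Rate on top 1: 0.1338. cockles: 0.75 > 0.1338 → include.
Rate on top 2: 0.2405. small mussels: 0.658 > 0.2405 → include.
Rate on top 3: 0.299. large mussels: 0.567 > 0.299 → include.
Rate on top 4: 0.4017. winkles: 0.236 < 0.4017 → exclude; stop.
Optimal diet: limpets, cockles, small mussels, large mussels — 4 of 5 types.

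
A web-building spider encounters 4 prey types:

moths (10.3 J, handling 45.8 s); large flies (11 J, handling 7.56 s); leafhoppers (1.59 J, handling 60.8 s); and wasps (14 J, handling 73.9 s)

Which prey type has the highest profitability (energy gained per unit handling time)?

Profitability E/h (J/s): moths = 10.3/45.8 = 0.225, large flies = 11/7.56 = 1.46, leafhoppers = 1.59/60.8 = 0.0262, wasps = 14/73.9 = 0.189.
Ranked: large flies > moths > wasps > leafhoppers.

large flies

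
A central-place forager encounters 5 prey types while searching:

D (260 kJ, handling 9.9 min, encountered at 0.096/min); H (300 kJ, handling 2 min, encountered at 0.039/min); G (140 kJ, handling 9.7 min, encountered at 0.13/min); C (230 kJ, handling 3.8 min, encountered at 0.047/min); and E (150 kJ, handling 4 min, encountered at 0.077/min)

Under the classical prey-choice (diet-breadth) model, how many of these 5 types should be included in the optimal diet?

4

E/h in descending order: H 150, C 60.5, E 37.5, D 26.3, G 14.4 kJ/min. The optimal diet is the largest prefix of this list for which every included type satisfies E_i/h_i > R on the types above it.
Rate on top 1: 10.85. C: 60.5 > 10.85 → include.
Rate on top 2: 17.91. E: 37.5 > 17.91 → include.
Rate on top 3: 21.77. D: 26.3 > 21.77 → include.
Rate on top 4: 23.47. G: 14.4 < 23.47 → exclude; stop.
Optimal diet: H, C, E, D — 4 of 5 types.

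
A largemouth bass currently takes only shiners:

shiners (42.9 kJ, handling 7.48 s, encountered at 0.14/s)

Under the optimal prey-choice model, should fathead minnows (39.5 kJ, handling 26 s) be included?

No

Intake rate on the current diet: R = (0.14×42.9) / (1 + 0.14×7.48) = 6.006/2.047 = 2.934 kJ/s.
Profitability of fathead minnows: 39.5/26 = 1.519 kJ/s.
1.519 < 2.934, so adding fathead minnows would lower the average — exclude it.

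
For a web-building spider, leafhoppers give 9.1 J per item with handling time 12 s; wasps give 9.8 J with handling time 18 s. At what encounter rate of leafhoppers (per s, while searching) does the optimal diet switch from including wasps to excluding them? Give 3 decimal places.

The zero-one rule: include wasps iff E₂/h₂ > λE₁/(1+λh₁). Equality gives the switch point.
λE₁h₂ = E₂ + λE₂h₁ ⇒ λ = E₂/(E₁h₂ − E₂h₁) = 9.8/(163.8 − 117.6) = 0.2121 per s.

0.212 per s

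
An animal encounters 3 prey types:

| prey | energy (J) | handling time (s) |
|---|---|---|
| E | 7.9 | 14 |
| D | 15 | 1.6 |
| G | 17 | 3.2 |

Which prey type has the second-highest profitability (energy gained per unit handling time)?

G

In descending order of E/h:
D: 15/1.6 = 9.38 J/s
G: 17/3.2 = 5.31 J/s
E: 7.9/14 = 0.564 J/s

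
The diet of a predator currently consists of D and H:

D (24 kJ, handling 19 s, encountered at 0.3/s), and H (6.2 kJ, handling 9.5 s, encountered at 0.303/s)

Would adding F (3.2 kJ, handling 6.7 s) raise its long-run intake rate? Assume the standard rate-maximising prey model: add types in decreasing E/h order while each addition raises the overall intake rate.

Current rate: (0.3×24 + 0.303×6.2)/(1 + 0.3×19 + 0.303×9.5) = 0.9478 kJ/s.
F: E/h = 3.2/6.7 = 0.4776 kJ/s.
Since 0.4776 < R, time spent handling F is better spent searching.

No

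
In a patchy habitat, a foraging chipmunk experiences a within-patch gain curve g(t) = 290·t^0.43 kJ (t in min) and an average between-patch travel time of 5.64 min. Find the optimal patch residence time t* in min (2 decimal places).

4.25 min

Maximise g(t)/(T+t): set derivative to zero → g'(t)(T+t) = g(t).
g'(t) = 0.43·290·t^-0.57. Setting 0.43·290·t^-0.57 = 290·t^0.43/(5.64+t) gives 0.43(5.64+t) = t, so 0.57·t = 0.43×5.64.
t* = 0.43×5.64/0.57 = 4.255 min.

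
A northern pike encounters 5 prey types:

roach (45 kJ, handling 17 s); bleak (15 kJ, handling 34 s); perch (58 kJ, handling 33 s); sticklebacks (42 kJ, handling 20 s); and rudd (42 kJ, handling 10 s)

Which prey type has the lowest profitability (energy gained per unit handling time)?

Profitability E/h (kJ/s): roach = 45/17 = 2.65, bleak = 15/34 = 0.441, perch = 58/33 = 1.76, sticklebacks = 42/20 = 2.1, rudd = 42/10 = 4.2.
Ranked: rudd > roach > sticklebacks > perch > bleak.

bleak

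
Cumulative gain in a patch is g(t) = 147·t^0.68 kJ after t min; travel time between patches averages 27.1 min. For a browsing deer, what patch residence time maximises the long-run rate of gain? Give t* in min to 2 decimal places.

57.59 min

Maximise g(t)/(T+t): set derivative to zero → g'(t)(T+t) = g(t).
g'(t) = 0.68·147·t^-0.32. Setting 0.68·147·t^-0.32 = 147·t^0.68/(27.1+t) gives 0.68(27.1+t) = t, so 0.32·t = 0.68×27.1.
t* = 0.68×27.1/0.32 = 57.59 min.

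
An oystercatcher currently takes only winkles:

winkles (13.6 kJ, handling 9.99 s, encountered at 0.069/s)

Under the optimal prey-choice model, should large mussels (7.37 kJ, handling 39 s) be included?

No

Intake rate on the current diet: R = (0.069×13.6) / (1 + 0.069×9.99) = 0.9384/1.689 = 0.5555 kJ/s.
large mussels: E/h = 7.37/39 = 0.189 kJ/s.
Since 0.189 < R, time spent handling large mussels is better spent searching.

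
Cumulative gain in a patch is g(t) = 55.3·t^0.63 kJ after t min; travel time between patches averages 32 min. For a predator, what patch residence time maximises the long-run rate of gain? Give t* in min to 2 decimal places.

54.49 min

Optimal t* satisfies g'(t*) = g(t*)/(T + t*).
g'(t) = 0.63·55.3·t^-0.37. Setting 0.63·55.3·t^-0.37 = 55.3·t^0.63/(32+t) gives 0.63(32+t) = t, so 0.37·t = 0.63×32.
t* = 0.63×32/0.37 = 54.49 min.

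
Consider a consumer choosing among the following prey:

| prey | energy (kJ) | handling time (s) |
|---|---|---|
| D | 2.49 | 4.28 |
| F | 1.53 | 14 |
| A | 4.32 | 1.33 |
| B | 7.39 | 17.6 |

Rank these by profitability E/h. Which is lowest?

F

In descending order of E/h:
A: 4.32/1.33 = 3.25 kJ/s
D: 2.49/4.28 = 0.582 kJ/s
B: 7.39/17.6 = 0.42 kJ/s
F: 1.53/14 = 0.109 kJ/s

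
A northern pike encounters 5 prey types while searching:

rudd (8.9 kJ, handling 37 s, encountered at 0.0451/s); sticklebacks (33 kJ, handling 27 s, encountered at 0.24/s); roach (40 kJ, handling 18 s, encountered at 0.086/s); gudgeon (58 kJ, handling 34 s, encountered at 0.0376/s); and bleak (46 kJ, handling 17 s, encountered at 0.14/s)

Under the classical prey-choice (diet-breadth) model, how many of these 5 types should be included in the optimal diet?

Profitabilities (E/h, kJ/s): bleak 2.71, roach 2.22, gudgeon 1.71, sticklebacks 1.22, rudd 0.241. Add prey in this order while the next type's profitability exceeds the intake rate on those already taken.
Rate on top 1: 1.905. roach: 2.22 > 1.905 → include.
Rate on top 2: 2.005. gudgeon: 1.71 < 2.005 → exclude; stop.
Optimal diet: bleak, roach — 2 of 5 types.

2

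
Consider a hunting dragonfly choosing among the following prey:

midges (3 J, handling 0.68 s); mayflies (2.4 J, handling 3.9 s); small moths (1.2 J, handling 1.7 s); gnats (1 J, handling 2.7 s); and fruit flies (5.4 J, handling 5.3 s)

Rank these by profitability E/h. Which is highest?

midges

Profitability E/h (J/s): midges = 3/0.68 = 4.41, mayflies = 2.4/3.9 = 0.615, small moths = 1.2/1.7 = 0.706, gnats = 1/2.7 = 0.37, fruit flies = 5.4/5.3 = 1.02.
Ranked: midges > fruit flies > small moths > mayflies > gnats.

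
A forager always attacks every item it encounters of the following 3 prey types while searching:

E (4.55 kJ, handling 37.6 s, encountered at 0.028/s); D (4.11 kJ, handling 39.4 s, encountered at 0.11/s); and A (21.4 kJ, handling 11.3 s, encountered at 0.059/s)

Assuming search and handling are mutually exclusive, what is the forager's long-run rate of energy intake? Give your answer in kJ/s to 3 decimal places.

0.261 kJ/s

R = (0.028×4.55 + 0.11×4.11 + 0.059×21.4) / (1 + 0.028×37.6 + 0.11×39.4 + 0.059×11.3) = 1.842/7.053 = 0.2612 kJ/s.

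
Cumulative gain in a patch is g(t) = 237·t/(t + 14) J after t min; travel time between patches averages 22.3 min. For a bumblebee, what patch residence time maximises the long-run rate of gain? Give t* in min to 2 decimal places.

Optimal t* satisfies g'(t*) = g(t*)/(T + t*).
g'(t) = 237·14/(t + 14)². Setting 237·14/(t+14)² = 237t/[(t+14)(22.3+t)] gives 14(22.3+t) = t(t+14), so t² = 14×22.3 = 312.2.
t* = √312.2 = 17.67 min.

17.67 min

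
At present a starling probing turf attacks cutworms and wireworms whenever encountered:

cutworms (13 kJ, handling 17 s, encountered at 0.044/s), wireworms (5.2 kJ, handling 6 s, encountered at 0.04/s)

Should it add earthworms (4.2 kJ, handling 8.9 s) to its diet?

On cutworms and wireworms alone, R = ΣλE/(1+Σλh) = 0.78/1.988 = 0.3924 kJ/s.
Profitability of earthworms: 4.2/8.9 = 0.4719 kJ/s.
Since 0.4719 > R, including earthworms increases the long-run rate.

Yes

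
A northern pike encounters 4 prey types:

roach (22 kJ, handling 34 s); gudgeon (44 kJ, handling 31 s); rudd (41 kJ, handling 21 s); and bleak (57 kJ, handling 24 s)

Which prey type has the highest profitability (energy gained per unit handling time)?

bleak

Profitability E/h (kJ/s): roach = 22/34 = 0.647, gudgeon = 44/31 = 1.42, rudd = 41/21 = 1.95, bleak = 57/24 = 2.38.
Ranked: bleak > rudd > gudgeon > roach.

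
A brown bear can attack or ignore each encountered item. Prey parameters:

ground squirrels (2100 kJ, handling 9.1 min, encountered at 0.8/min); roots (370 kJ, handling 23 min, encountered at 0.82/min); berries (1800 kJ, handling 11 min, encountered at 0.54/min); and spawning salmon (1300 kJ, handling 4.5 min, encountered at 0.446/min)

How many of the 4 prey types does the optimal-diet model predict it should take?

2

Rank by E/h (kJ/min): spawning salmon 289, ground squirrels 231, berries 164, roots 16.1. Include each in turn until the next type's E/h falls below the running intake rate.
Rate on top 1: 192.8. ground squirrels: 231 > 192.8 → include.
Rate on top 2: 219.7. berries: 164 < 219.7 → exclude; stop.
Optimal diet: spawning salmon, ground squirrels — 2 of 4 types.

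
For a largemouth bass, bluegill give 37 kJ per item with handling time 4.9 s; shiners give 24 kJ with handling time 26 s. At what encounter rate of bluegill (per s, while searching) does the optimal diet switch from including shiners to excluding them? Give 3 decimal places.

0.028 per s

Drop shiners once their profitability E₂/h₂ falls below the rate achievable on bluegill alone: E₂/h₂ = λE₁/(1 + λh₁).
Solve for λ: λE₁h₂ = E₂(1 + λh₁) → λ(E₁h₂ − E₂h₁) = E₂ → λ = E₂/(E₁h₂ − E₂h₁).
λ = 24/(37×26 − 24×4.9) = 24/844.4 = 0.02842 per s.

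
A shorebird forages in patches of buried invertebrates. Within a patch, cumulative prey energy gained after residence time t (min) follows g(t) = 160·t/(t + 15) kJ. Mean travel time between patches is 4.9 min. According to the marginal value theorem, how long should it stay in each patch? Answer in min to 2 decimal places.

8.57 min

By the marginal value theorem, leave when the instantaneous gain rate g'(t) equals the habitat-wide average g(t)/(T + t).
g'(t) = 160·15/(t + 15)². Setting 160·15/(t+15)² = 160t/[(t+15)(4.9+t)] gives 15(4.9+t) = t(t+15), so t² = 15×4.9 = 73.5.
t* = √73.5 = 8.573 min.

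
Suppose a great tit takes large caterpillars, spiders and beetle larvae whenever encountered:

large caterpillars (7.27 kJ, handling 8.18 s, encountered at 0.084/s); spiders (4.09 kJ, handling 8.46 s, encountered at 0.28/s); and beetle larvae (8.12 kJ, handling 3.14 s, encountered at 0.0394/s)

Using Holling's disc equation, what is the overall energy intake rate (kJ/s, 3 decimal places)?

0.497 kJ/s

R = Σλ_iE_i / (1 + Σλ_ih_i)
Numerator: 0.084×7.27 + 0.28×4.09 + 0.0394×8.12 = 2.076
Denominator: 1 + 0.084×8.18 + 0.28×8.46 + 0.0394×3.14 = 4.18
R = 2.076/4.18 = 0.4966 kJ/s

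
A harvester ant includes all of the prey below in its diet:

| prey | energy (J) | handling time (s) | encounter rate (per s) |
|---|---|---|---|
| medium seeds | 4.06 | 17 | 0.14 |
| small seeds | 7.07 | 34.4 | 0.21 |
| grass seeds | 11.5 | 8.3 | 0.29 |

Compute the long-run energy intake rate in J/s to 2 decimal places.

R = Σλ_iE_i / (1 + Σλ_ih_i)
Numerator: 0.14×4.06 + 0.21×7.07 + 0.29×11.5 = 5.388
Denominator: 1 + 0.14×17 + 0.21×34.4 + 0.29×8.3 = 13.01
R = 5.388/13.01 = 0.4141 J/s

0.41 J/s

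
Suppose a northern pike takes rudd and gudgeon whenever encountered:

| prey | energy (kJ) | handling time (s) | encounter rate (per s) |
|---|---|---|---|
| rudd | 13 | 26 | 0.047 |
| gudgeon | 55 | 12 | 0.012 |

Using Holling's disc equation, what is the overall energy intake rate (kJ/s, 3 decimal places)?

R = Σλ_iE_i / (1 + Σλ_ih_i)
Numerator: 0.047×13 + 0.012×55 = 1.271
Denominator: 1 + 0.047×26 + 0.012×12 = 2.366
R = 1.271/2.366 = 0.5372 kJ/s

0.537 kJ/s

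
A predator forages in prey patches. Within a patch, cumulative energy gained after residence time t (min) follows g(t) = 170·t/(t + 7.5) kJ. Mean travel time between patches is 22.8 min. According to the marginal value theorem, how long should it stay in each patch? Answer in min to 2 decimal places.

By the marginal value theorem, leave when the instantaneous gain rate g'(t) equals the habitat-wide average g(t)/(T + t).
g'(t) = 170·7.5/(t + 7.5)². Setting 170·7.5/(t+7.5)² = 170t/[(t+7.5)(22.8+t)] gives 7.5(22.8+t) = t(t+7.5), so t² = 7.5×22.8 = 171.
t* = √171 = 13.08 min.

13.08 min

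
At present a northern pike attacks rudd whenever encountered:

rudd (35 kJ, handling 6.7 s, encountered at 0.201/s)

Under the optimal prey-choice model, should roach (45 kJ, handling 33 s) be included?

No

Intake rate on the current diet: R = (0.201×35) / (1 + 0.201×6.7) = 7.035/2.347 = 2.998 kJ/s.
roach: E/h = 45/33 = 1.364 kJ/s.
1.364 < 2.998, so adding roach would lower the average — exclude it.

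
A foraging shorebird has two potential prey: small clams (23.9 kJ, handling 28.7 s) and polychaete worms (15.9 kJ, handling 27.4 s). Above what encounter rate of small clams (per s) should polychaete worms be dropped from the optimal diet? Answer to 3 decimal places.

0.080 per s

Drop polychaete worms once their profitability E₂/h₂ falls below the rate achievable on small clams alone: E₂/h₂ = λE₁/(1 + λh₁).
Solve for λ: λE₁h₂ = E₂(1 + λh₁) → λ(E₁h₂ − E₂h₁) = E₂ → λ = E₂/(E₁h₂ − E₂h₁).
λ = 15.9/(23.9×27.4 − 15.9×28.7) = 15.9/198.5 = 0.08009 per s.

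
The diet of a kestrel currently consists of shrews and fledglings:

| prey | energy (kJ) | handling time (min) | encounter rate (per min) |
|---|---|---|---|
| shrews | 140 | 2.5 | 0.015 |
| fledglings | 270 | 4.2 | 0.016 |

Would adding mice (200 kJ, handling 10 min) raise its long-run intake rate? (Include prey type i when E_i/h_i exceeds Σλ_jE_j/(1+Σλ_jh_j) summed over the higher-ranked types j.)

Yes

Intake rate on the current diet: R = (0.015×140 + 0.016×270) / (1 + 0.015×2.5 + 0.016×4.2) = 6.42/1.105 = 5.812 kJ/min.
mice: E/h = 200/10 = 20 kJ/min.
20 > 5.812, so adding mice raises the average — include it.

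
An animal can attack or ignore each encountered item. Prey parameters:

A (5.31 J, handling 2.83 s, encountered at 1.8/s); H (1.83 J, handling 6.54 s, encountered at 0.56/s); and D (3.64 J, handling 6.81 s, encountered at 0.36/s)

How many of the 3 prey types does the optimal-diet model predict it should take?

E/h in descending order: A 1.88, D 0.535, H 0.28 J/s. The optimal diet is the largest prefix of this list for which every included type satisfies E_i/h_i > R on the types above it.
Rate on top 1: 1.568. D: 0.535 < 1.568 → exclude; stop.
Optimal diet: A — 1 of 3 types.

1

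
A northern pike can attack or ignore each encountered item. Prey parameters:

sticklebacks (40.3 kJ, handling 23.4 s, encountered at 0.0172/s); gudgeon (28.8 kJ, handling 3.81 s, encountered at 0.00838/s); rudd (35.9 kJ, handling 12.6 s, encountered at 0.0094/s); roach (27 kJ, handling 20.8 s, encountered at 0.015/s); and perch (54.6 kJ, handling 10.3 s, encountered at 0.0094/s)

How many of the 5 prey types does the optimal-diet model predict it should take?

5

E/h in descending order: gudgeon 7.56, perch 5.3, rudd 2.85, sticklebacks 1.72, roach 1.3 kJ/s. The optimal diet is the largest prefix of this list for which every included type satisfies E_i/h_i > R on the types above it.
Rate on top 1: 0.2339. perch: 5.3 > 0.2339 → include.
Rate on top 2: 0.6685. rudd: 2.85 > 0.6685 → include.
Rate on top 3: 0.8756. sticklebacks: 1.72 > 0.8756 → include.
Rate on top 4: 1.082. roach: 1.3 > 1.082 → include.
Optimal diet: gudgeon, perch, rudd, sticklebacks, roach — 5 of 5 types.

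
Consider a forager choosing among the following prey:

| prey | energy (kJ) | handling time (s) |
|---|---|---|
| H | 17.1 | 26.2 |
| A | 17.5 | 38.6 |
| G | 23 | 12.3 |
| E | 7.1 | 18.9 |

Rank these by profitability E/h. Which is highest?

G

In descending order of E/h:
G: 23/12.3 = 1.87 kJ/s
H: 17.1/26.2 = 0.653 kJ/s
A: 17.5/38.6 = 0.453 kJ/s
E: 7.1/18.9 = 0.376 kJ/s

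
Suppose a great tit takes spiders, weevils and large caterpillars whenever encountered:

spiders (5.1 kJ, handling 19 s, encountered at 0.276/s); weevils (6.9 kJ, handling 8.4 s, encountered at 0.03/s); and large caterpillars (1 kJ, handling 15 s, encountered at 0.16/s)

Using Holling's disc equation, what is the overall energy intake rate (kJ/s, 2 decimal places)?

R = (0.276×5.1 + 0.03×6.9 + 0.16×1) / (1 + 0.276×19 + 0.03×8.4 + 0.16×15) = 1.775/8.896 = 0.1995 kJ/s.

0.20 kJ/s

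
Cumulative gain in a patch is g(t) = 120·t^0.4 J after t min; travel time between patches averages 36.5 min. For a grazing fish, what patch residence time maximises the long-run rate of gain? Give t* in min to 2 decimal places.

By the marginal value theorem, leave when the instantaneous gain rate g'(t) equals the habitat-wide average g(t)/(T + t).
g'(t) = 0.4·120·t^-0.6. Setting 0.4·120·t^-0.6 = 120·t^0.4/(36.5+t) gives 0.4(36.5+t) = t, so 0.60·t = 0.4×36.5.
t* = 0.4×36.5/0.60 = 24.33 min.

24.33 min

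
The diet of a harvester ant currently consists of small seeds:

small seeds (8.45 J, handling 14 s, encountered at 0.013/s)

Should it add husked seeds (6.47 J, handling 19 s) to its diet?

Yes

On small seeds alone, R = ΣλE/(1+Σλh) = 0.1098/1.182 = 0.09294 J/s.
husked seeds: E/h = 6.47/19 = 0.3405 J/s.
0.3405 > 0.09294, so adding husked seeds raises the average — include it.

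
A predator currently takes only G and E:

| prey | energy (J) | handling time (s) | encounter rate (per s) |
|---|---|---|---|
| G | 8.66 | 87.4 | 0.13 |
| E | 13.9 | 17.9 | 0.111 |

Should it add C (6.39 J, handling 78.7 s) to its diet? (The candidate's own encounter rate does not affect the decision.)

Intake rate on the current diet: R = (0.13×8.66 + 0.111×13.9) / (1 + 0.13×87.4 + 0.111×17.9) = 2.669/14.35 = 0.186 J/s.
Profitability of C: 6.39/78.7 = 0.08119 J/s.
0.08119 < 0.186, so adding C would lower the average — exclude it.

No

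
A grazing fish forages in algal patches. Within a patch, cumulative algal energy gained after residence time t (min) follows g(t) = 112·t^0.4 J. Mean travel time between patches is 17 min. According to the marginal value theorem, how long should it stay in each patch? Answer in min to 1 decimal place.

Maximise g(t)/(T+t): set derivative to zero → g'(t)(T+t) = g(t).
g'(t) = 0.4·112·t^-0.6. Setting 0.4·112·t^-0.6 = 112·t^0.4/(17+t) gives 0.4(17+t) = t, so 0.60·t = 0.4×17.
t* = 0.4×17/0.60 = 11.33 min.

11.3 min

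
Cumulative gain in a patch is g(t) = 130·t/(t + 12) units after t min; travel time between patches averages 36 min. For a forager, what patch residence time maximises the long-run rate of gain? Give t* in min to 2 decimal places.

20.78 min

By the marginal value theorem, leave when the instantaneous gain rate g'(t) equals the habitat-wide average g(t)/(T + t).
g'(t) = 130·12/(t + 12)². Setting 130·12/(t+12)² = 130t/[(t+12)(36+t)] gives 12(36+t) = t(t+12), so t² = 12×36 = 432.
t* = √432 = 20.78 min.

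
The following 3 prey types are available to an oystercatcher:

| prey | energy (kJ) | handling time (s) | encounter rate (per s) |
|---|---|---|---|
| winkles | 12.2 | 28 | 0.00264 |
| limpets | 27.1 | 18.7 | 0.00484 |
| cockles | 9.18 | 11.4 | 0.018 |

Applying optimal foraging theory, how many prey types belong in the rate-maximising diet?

Rank by E/h (kJ/s): limpets 1.45, cockles 0.805, winkles 0.436. Include each in turn until the next type's E/h falls below the running intake rate.
Rate on top 1: 0.1203. cockles: 0.805 > 0.1203 → include.
Rate on top 2: 0.2288. winkles: 0.436 > 0.2288 → include.
Optimal diet: limpets, cockles, winkles — 3 of 3 types.

3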